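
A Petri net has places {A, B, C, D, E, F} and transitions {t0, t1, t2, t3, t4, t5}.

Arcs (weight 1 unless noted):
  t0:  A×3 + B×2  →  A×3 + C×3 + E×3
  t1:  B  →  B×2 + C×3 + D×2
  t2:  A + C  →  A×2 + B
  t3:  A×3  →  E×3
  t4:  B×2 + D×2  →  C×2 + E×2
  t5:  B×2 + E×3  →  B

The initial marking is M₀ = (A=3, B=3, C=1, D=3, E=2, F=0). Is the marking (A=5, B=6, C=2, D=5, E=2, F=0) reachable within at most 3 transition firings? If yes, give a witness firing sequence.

step 1: fire t1:  (A=3, B=3, C=1, D=3, E=2, F=0) → (A=3, B=4, C=4, D=5, E=2, F=0)
step 2: fire t2:  (A=3, B=4, C=4, D=5, E=2, F=0) → (A=4, B=5, C=3, D=5, E=2, F=0)
step 3: fire t2:  (A=4, B=5, C=3, D=5, E=2, F=0) → (A=5, B=6, C=2, D=5, E=2, F=0)

YES — reachable via ⟨t1, t2, t2⟩ (3 firings)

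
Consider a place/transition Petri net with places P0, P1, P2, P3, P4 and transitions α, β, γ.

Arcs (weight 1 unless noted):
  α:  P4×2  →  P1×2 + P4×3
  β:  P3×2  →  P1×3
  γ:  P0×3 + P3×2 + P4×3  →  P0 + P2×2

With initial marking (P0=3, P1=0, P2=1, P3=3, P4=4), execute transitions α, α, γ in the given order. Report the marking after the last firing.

step 1: fire α:  (P0=3, P1=0, P2=1, P3=3, P4=4) → (P0=3, P1=2, P2=1, P3=3, P4=5)
step 2: fire α:  (P0=3, P1=2, P2=1, P3=3, P4=5) → (P0=3, P1=4, P2=1, P3=3, P4=6)
step 3: fire γ:  (P0=3, P1=4, P2=1, P3=3, P4=6) → (P0=1, P1=4, P2=3, P3=1, P4=3)

(P0=1, P1=4, P2=3, P3=1, P4=3)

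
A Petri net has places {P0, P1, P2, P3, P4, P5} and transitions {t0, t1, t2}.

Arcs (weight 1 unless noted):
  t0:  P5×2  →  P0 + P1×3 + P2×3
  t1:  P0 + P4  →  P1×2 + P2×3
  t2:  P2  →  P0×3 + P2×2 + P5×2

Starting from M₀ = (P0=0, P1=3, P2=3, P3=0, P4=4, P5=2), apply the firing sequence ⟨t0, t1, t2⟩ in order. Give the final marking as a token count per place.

(P0=3, P1=8, P2=10, P3=0, P4=3, P5=2)

step 1: fire t0:  (P0=0, P1=3, P2=3, P3=0, P4=4, P5=2) → (P0=1, P1=6, P2=6, P3=0, P4=4, P5=0)
step 2: fire t1:  (P0=1, P1=6, P2=6, P3=0, P4=4, P5=0) → (P0=0, P1=8, P2=9, P3=0, P4=3, P5=0)
step 3: fire t2:  (P0=0, P1=8, P2=9, P3=0, P4=3, P5=0) → (P0=3, P1=8, P2=10, P3=0, P4=3, P5=2)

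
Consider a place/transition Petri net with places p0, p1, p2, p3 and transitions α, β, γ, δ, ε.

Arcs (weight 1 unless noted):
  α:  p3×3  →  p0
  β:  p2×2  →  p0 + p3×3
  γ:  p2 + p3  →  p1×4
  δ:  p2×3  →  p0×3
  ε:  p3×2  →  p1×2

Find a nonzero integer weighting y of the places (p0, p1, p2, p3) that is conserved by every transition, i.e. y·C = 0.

y = (p0:3, p1:1, p2:3, p3:1)

Incidence matrix C (rows=places, cols=transitions):
        α    β    γ    δ    ε
   p0   1    1    0    3    0
   p1   0    0    4    0    2
   p2   0   -2   -1   -3    0
   p3  -3    3   -1    0   -2

Candidate y = [3, 1, 3, 1]; check y·C column-wise:
  col α: 3·1 + 1·0 + 3·0 + 1·-3 = 0
  col β: 3·1 + 1·0 + 3·-2 + 1·3 = 0
  col γ: 3·0 + 1·4 + 3·-1 + 1·-1 = 0
  col δ: 3·3 + 1·0 + 3·-3 + 1·0 = 0
  col ε: 3·0 + 1·2 + 3·0 + 1·-2 = 0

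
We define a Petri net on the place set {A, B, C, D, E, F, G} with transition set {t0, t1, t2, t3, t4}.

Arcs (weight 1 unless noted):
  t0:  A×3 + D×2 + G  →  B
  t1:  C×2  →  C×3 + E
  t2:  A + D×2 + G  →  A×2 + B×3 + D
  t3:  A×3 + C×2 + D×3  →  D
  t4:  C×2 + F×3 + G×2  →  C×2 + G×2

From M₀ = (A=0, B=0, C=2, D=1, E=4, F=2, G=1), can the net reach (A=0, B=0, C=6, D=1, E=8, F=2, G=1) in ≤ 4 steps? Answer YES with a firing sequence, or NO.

step 1: fire t1:  (A=0, B=0, C=2, D=1, E=4, F=2, G=1) → (A=0, B=0, C=3, D=1, E=5, F=2, G=1)
step 2: fire t1:  (A=0, B=0, C=3, D=1, E=5, F=2, G=1) → (A=0, B=0, C=4, D=1, E=6, F=2, G=1)
step 3: fire t1:  (A=0, B=0, C=4, D=1, E=6, F=2, G=1) → (A=0, B=0, C=5, D=1, E=7, F=2, G=1)
step 4: fire t1:  (A=0, B=0, C=5, D=1, E=7, F=2, G=1) → (A=0, B=0, C=6, D=1, E=8, F=2, G=1)

YES — reachable via ⟨t1, t1, t1, t1⟩ (4 firings)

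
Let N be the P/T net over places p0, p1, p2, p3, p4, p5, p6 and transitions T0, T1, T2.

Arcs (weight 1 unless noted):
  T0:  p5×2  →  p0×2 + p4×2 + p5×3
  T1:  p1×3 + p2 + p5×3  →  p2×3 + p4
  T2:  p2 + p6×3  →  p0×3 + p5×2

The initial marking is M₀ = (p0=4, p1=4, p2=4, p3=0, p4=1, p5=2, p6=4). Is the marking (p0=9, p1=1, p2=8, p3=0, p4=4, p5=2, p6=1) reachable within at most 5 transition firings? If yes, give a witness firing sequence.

depth 0: 1 marking
depth 1: 3 markings reached so far
depth 2: 7 markings reached so far
depth 3: 11 markings reached so far
depth 4: 15 markings reached so far
depth 5: 19 markings reached so far
target is not among the 19 markings reachable within 5 steps

NO — not reachable within 5 firings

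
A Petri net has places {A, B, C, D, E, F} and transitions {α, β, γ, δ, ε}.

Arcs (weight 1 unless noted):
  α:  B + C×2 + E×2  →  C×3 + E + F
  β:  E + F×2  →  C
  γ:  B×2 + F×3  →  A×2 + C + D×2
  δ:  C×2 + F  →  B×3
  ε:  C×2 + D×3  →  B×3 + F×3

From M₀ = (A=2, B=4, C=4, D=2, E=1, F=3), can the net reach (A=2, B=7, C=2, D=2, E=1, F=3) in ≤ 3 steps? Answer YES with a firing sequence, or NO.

depth 0: 1 marking
depth 1: 4 markings reached so far
depth 2: 7 markings reached so far
depth 3: 10 markings reached so far
target is not among the 10 markings reachable within 3 steps

NO — not reachable within 3 firings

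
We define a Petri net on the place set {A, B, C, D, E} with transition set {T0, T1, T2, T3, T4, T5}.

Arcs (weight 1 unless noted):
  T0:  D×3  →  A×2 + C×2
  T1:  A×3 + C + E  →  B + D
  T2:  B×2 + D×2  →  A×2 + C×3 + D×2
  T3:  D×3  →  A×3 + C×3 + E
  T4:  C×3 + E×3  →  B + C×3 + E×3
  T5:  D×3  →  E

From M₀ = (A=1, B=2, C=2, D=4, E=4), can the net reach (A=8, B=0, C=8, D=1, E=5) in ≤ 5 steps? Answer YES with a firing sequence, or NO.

NO — not reachable within 5 firings

depth 0: 1 marking
depth 1: 5 markings reached so far
depth 2: 14 markings reached so far
depth 3: 26 markings reached so far
depth 4: 41 markings reached so far
depth 5: 66 markings reached so far
target is not among the 66 markings reachable within 5 steps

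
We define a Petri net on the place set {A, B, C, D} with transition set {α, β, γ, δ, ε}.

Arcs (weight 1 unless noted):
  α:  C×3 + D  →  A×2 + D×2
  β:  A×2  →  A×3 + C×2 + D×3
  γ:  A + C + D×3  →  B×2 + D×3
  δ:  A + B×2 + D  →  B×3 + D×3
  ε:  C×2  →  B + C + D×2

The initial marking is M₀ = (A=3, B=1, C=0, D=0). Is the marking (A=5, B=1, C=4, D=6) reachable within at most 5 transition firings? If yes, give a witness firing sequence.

YES — reachable via ⟨β, β⟩ (2 firings)

step 1: fire β:  (A=3, B=1, C=0, D=0) → (A=4, B=1, C=2, D=3)
step 2: fire β:  (A=4, B=1, C=2, D=3) → (A=5, B=1, C=4, D=6)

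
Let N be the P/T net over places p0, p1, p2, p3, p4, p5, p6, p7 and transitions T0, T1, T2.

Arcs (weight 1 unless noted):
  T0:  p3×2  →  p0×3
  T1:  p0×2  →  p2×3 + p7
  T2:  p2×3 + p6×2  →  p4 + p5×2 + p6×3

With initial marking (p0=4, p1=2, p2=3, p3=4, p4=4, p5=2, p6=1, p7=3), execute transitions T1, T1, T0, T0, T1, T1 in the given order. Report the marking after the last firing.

step 1: fire T1:  (p0=4, p1=2, p2=3, p3=4, p4=4, p5=2, p6=1, p7=3) → (p0=2, p1=2, p2=6, p3=4, p4=4, p5=2, p6=1, p7=4)
step 2: fire T1:  (p0=2, p1=2, p2=6, p3=4, p4=4, p5=2, p6=1, p7=4) → (p0=0, p1=2, p2=9, p3=4, p4=4, p5=2, p6=1, p7=5)
step 3: fire T0:  (p0=0, p1=2, p2=9, p3=4, p4=4, p5=2, p6=1, p7=5) → (p0=3, p1=2, p2=9, p3=2, p4=4, p5=2, p6=1, p7=5)
step 4: fire T0:  (p0=3, p1=2, p2=9, p3=2, p4=4, p5=2, p6=1, p7=5) → (p0=6, p1=2, p2=9, p3=0, p4=4, p5=2, p6=1, p7=5)
step 5: fire T1:  (p0=6, p1=2, p2=9, p3=0, p4=4, p5=2, p6=1, p7=5) → (p0=4, p1=2, p2=12, p3=0, p4=4, p5=2, p6=1, p7=6)
step 6: fire T1:  (p0=4, p1=2, p2=12, p3=0, p4=4, p5=2, p6=1, p7=6) → (p0=2, p1=2, p2=15, p3=0, p4=4, p5=2, p6=1, p7=7)

(p0=2, p1=2, p2=15, p3=0, p4=4, p5=2, p6=1, p7=7)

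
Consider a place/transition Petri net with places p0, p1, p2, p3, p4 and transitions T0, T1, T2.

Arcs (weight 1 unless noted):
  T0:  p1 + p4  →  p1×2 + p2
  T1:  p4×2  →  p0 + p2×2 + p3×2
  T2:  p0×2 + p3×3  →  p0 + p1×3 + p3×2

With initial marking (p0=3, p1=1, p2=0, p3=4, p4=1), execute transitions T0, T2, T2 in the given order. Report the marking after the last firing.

(p0=1, p1=8, p2=1, p3=2, p4=0)

step 1: fire T0:  (p0=3, p1=1, p2=0, p3=4, p4=1) → (p0=3, p1=2, p2=1, p3=4, p4=0)
step 2: fire T2:  (p0=3, p1=2, p2=1, p3=4, p4=0) → (p0=2, p1=5, p2=1, p3=3, p4=0)
step 3: fire T2:  (p0=2, p1=5, p2=1, p3=3, p4=0) → (p0=1, p1=8, p2=1, p3=2, p4=0)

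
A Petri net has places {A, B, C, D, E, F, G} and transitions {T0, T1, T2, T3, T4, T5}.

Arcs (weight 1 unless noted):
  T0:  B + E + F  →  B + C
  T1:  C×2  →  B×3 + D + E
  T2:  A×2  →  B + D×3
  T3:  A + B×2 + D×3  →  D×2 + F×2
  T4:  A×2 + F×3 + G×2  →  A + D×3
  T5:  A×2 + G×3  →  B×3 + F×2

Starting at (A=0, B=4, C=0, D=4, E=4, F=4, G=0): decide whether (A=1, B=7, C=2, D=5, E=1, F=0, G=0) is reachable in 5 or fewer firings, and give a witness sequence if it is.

NO — not reachable within 5 firings

depth 0: 1 marking
depth 1: 2 markings reached so far
depth 2: 3 markings reached so far
depth 3: 5 markings reached so far
depth 4: 7 markings reached so far
depth 5: 8 markings reached so far
target is not among the 8 markings reachable within 5 steps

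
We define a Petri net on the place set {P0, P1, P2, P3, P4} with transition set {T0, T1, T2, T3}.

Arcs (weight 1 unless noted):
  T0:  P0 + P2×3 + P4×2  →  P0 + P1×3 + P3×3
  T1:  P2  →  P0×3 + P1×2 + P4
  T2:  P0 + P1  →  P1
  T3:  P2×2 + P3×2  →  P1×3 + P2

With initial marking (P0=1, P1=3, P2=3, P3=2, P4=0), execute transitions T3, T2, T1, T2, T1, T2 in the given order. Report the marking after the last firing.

step 1: fire T3:  (P0=1, P1=3, P2=3, P3=2, P4=0) → (P0=1, P1=6, P2=2, P3=0, P4=0)
step 2: fire T2:  (P0=1, P1=6, P2=2, P3=0, P4=0) → (P0=0, P1=6, P2=2, P3=0, P4=0)
step 3: fire T1:  (P0=0, P1=6, P2=2, P3=0, P4=0) → (P0=3, P1=8, P2=1, P3=0, P4=1)
step 4: fire T2:  (P0=3, P1=8, P2=1, P3=0, P4=1) → (P0=2, P1=8, P2=1, P3=0, P4=1)
step 5: fire T1:  (P0=2, P1=8, P2=1, P3=0, P4=1) → (P0=5, P1=10, P2=0, P3=0, P4=2)
step 6: fire T2:  (P0=5, P1=10, P2=0, P3=0, P4=2) → (P0=4, P1=10, P2=0, P3=0, P4=2)

(P0=4, P1=10, P2=0, P3=0, P4=2)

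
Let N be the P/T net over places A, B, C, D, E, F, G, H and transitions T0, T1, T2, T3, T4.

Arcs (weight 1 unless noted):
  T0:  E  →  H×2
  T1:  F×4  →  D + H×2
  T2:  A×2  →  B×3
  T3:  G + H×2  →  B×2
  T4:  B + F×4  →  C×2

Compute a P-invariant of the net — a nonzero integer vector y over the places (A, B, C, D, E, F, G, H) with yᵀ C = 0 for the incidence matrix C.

Incidence matrix C (rows=places, cols=transitions):
       T0   T1   T2   T3   T4
    A   0    0   -2    0    0
    B   0    0    3    2   -1
    C   0    0    0    0    2
    D   0    1    0    0    0
    E  -1    0    0    0    0
    F   0   -4    0    0   -4
    G   0    0    0   -1    0
    H   2    2    0   -2    0

Candidate y = [0, 0, 2, 4, 0, 1, 0, 0]; check y·C column-wise:
  col T0: 2·0 + 4·0 + 0·-1 + 1·0 + 0·2 = 0
  col T1: 2·0 + 4·1 + 1·-4 + 0·2 = 0
  col T2: 0·-2 + 0·3 + 2·0 + 4·0 + 1·0 = 0
  col T3: 0·2 + 2·0 + 4·0 + 1·0 + 0·-1 + 0·-2 = 0
  col T4: 0·-1 + 2·2 + 4·0 + 1·-4 = 0

y = (A:0, B:0, C:2, D:4, E:0, F:1, G:0, H:0)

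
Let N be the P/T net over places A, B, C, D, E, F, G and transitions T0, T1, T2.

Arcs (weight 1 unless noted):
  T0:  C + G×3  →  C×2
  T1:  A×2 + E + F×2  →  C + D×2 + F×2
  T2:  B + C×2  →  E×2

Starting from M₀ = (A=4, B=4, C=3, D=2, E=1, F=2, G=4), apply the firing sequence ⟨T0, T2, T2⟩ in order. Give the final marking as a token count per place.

(A=4, B=2, C=0, D=2, E=5, F=2, G=1)

step 1: fire T0:  (A=4, B=4, C=3, D=2, E=1, F=2, G=4) → (A=4, B=4, C=4, D=2, E=1, F=2, G=1)
step 2: fire T2:  (A=4, B=4, C=4, D=2, E=1, F=2, G=1) → (A=4, B=3, C=2, D=2, E=3, F=2, G=1)
step 3: fire T2:  (A=4, B=3, C=2, D=2, E=3, F=2, G=1) → (A=4, B=2, C=0, D=2, E=5, F=2, G=1)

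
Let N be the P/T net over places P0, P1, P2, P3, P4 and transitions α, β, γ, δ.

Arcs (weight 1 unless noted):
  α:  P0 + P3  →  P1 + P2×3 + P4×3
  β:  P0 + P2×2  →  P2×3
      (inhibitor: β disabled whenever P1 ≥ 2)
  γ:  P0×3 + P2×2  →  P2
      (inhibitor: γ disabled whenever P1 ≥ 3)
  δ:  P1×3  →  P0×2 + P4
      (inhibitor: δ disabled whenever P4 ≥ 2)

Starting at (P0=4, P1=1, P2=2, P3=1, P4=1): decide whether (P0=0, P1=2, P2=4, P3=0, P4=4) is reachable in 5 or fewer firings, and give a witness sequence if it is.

YES — reachable via ⟨α, γ⟩ (2 firings)

step 1: fire α:  (P0=4, P1=1, P2=2, P3=1, P4=1) → (P0=3, P1=2, P2=5, P3=0, P4=4)
step 2: fire γ:  (P0=3, P1=2, P2=5, P3=0, P4=4) → (P0=0, P1=2, P2=4, P3=0, P4=4)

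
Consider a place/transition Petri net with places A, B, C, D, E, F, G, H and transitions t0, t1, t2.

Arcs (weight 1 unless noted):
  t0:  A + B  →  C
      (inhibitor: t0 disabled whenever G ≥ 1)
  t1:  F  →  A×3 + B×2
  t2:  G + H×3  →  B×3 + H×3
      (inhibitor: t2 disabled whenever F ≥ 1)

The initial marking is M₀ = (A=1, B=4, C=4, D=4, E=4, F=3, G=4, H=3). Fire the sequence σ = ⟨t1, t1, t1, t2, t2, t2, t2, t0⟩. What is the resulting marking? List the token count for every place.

(A=9, B=21, C=5, D=4, E=4, F=0, G=0, H=3)

step 1: fire t1:  (A=1, B=4, C=4, D=4, E=4, F=3, G=4, H=3) → (A=4, B=6, C=4, D=4, E=4, F=2, G=4, H=3)
step 2: fire t1:  (A=4, B=6, C=4, D=4, E=4, F=2, G=4, H=3) → (A=7, B=8, C=4, D=4, E=4, F=1, G=4, H=3)
step 3: fire t1:  (A=7, B=8, C=4, D=4, E=4, F=1, G=4, H=3) → (A=10, B=10, C=4, D=4, E=4, F=0, G=4, H=3)
step 4: fire t2:  (A=10, B=10, C=4, D=4, E=4, F=0, G=4, H=3) → (A=10, B=13, C=4, D=4, E=4, F=0, G=3, H=3)
step 5: fire t2:  (A=10, B=13, C=4, D=4, E=4, F=0, G=3, H=3) → (A=10, B=16, C=4, D=4, E=4, F=0, G=2, H=3)
step 6: fire t2:  (A=10, B=16, C=4, D=4, E=4, F=0, G=2, H=3) → (A=10, B=19, C=4, D=4, E=4, F=0, G=1, H=3)
step 7: fire t2:  (A=10, B=19, C=4, D=4, E=4, F=0, G=1, H=3) → (A=10, B=22, C=4, D=4, E=4, F=0, G=0, H=3)
step 8: fire t0:  (A=10, B=22, C=4, D=4, E=4, F=0, G=0, H=3) → (A=9, B=21, C=5, D=4, E=4, F=0, G=0, H=3)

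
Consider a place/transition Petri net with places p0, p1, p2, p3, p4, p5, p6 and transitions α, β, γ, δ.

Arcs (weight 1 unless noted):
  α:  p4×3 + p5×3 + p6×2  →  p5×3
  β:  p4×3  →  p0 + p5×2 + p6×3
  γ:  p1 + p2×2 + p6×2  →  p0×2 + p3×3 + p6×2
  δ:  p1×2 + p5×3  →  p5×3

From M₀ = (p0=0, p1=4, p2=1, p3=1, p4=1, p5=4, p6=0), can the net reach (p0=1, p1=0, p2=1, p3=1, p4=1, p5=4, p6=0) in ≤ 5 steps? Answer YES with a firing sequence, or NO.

depth 0: 1 marking
depth 1: 2 markings reached so far
depth 2: 3 markings reached so far
depth 3: 3 markings reached so far
(frontier empty at depth 3; search complete)
target is not among the 3 markings reachable within 5 steps

NO — not reachable within 5 firings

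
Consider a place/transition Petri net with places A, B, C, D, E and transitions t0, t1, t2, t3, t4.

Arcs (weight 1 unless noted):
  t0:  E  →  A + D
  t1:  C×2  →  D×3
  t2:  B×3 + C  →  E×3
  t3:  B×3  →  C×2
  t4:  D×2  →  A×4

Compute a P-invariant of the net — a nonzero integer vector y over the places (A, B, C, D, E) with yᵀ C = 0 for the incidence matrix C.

Incidence matrix C (rows=places, cols=transitions):
       t0   t1   t2   t3   t4
    A   1    0    0    0    4
    B   0    0   -3   -3    0
    C   0   -2   -1    2    0
    D   1    3    0    0   -2
    E  -1    0    3    0    0

Candidate y = [1, 2, 3, 2, 3]; check y·C column-wise:
  col t0: 1·1 + 2·0 + 3·0 + 2·1 + 3·-1 = 0
  col t1: 1·0 + 2·0 + 3·-2 + 2·3 + 3·0 = 0
  col t2: 1·0 + 2·-3 + 3·-1 + 2·0 + 3·3 = 0
  col t3: 1·0 + 2·-3 + 3·2 + 2·0 + 3·0 = 0
  col t4: 1·4 + 2·0 + 3·0 + 2·-2 + 3·0 = 0

y = (A:1, B:2, C:3, D:2, E:3)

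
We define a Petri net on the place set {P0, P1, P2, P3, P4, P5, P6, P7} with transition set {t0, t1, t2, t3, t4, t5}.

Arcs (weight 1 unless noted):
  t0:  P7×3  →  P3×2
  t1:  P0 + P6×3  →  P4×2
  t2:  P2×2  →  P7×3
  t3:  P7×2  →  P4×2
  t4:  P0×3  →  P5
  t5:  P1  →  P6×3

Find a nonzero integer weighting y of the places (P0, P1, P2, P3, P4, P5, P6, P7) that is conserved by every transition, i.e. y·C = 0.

y = (P0:3, P1:-3, P2:0, P3:0, P4:0, P5:9, P6:-1, P7:0)

Incidence matrix C (rows=places, cols=transitions):
       t0   t1   t2   t3   t4   t5
   P0   0   -1    0    0   -3    0
   P1   0    0    0    0    0   -1
   P2   0    0   -2    0    0    0
   P3   2    0    0    0    0    0
   P4   0    2    0    2    0    0
   P5   0    0    0    0    1    0
   P6   0   -3    0    0    0    3
   P7  -3    0    3   -2    0    0

Candidate y = [3, -3, 0, 0, 0, 9, -1, 0]; check y·C column-wise:
  col t0: 3·0 + -3·0 + 0·2 + 9·0 + -1·0 + 0·-3 = 0
  col t1: 3·-1 + -3·0 + 0·2 + 9·0 + -1·-3 = 0
  col t2: 3·0 + -3·0 + 0·-2 + 9·0 + -1·0 + 0·3 = 0
  col t3: 3·0 + -3·0 + 0·2 + 9·0 + -1·0 + 0·-2 = 0
  col t4: 3·-3 + -3·0 + 9·1 + -1·0 = 0
  col t5: 3·0 + -3·-1 + 9·0 + -1·3 = 0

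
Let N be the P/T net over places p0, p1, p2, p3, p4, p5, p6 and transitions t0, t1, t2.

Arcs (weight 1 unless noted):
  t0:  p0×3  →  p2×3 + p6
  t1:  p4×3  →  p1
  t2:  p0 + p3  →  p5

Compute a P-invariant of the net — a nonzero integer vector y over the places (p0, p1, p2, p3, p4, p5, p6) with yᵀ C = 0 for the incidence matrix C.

Incidence matrix C (rows=places, cols=transitions):
       t0   t1   t2
   p0  -3    0   -1
   p1   0    1    0
   p2   3    0    0
   p3   0    0   -1
   p4   0   -3    0
   p5   0    0    1
   p6   1    0    0

Candidate y = [1, 0, 1, -1, 0, 0, 0]; check y·C column-wise:
  col t0: 1·-3 + 1·3 + -1·0 + 0·1 = 0
  col t1: 1·0 + 0·1 + 1·0 + -1·0 + 0·-3 = 0
  col t2: 1·-1 + 1·0 + -1·-1 + 0·1 = 0

y = (p0:1, p1:0, p2:1, p3:-1, p4:0, p5:0, p6:0)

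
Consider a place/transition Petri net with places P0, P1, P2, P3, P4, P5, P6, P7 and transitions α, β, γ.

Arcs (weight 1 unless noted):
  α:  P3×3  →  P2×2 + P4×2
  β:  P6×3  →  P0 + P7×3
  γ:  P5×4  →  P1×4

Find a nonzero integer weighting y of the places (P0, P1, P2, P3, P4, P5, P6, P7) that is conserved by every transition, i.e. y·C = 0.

y = (P0:0, P1:0, P2:3, P3:2, P4:0, P5:0, P6:0, P7:0)

Incidence matrix C (rows=places, cols=transitions):
        α    β    γ
   P0   0    1    0
   P1   0    0    4
   P2   2    0    0
   P3  -3    0    0
   P4   2    0    0
   P5   0    0   -4
   P6   0   -3    0
   P7   0    3    0

Candidate y = [0, 0, 3, 2, 0, 0, 0, 0]; check y·C column-wise:
  col α: 3·2 + 2·-3 + 0·2 = 0
  col β: 0·1 + 3·0 + 2·0 + 0·-3 + 0·3 = 0
  col γ: 0·4 + 3·0 + 2·0 + 0·-4 = 0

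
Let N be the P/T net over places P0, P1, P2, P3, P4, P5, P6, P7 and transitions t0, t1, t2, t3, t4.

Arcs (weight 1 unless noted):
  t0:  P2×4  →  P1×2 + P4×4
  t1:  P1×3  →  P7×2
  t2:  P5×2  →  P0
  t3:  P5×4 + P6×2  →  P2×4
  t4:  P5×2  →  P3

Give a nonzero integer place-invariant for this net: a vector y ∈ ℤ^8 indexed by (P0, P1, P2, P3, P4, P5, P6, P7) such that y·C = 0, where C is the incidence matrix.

y = (P0:2, P1:0, P2:1, P3:2, P4:1, P5:1, P6:0, P7:0)

Incidence matrix C (rows=places, cols=transitions):
       t0   t1   t2   t3   t4
   P0   0    0    1    0    0
   P1   2   -3    0    0    0
   P2  -4    0    0    4    0
   P3   0    0    0    0    1
   P4   4    0    0    0    0
   P5   0    0   -2   -4   -2
   P6   0    0    0   -2    0
   P7   0    2    0    0    0

Candidate y = [2, 0, 1, 2, 1, 1, 0, 0]; check y·C column-wise:
  col t0: 2·0 + 0·2 + 1·-4 + 2·0 + 1·4 + 1·0 = 0
  col t1: 2·0 + 0·-3 + 1·0 + 2·0 + 1·0 + 1·0 + 0·2 = 0
  col t2: 2·1 + 1·0 + 2·0 + 1·0 + 1·-2 = 0
  col t3: 2·0 + 1·4 + 2·0 + 1·0 + 1·-4 + 0·-2 = 0
  col t4: 2·0 + 1·0 + 2·1 + 1·0 + 1·-2 = 0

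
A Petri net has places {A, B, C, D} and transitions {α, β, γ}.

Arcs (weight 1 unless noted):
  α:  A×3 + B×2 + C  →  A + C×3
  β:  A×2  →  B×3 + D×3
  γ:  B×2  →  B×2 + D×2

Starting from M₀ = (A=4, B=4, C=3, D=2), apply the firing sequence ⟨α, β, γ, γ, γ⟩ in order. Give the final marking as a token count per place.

step 1: fire α:  (A=4, B=4, C=3, D=2) → (A=2, B=2, C=5, D=2)
step 2: fire β:  (A=2, B=2, C=5, D=2) → (A=0, B=5, C=5, D=5)
step 3: fire γ:  (A=0, B=5, C=5, D=5) → (A=0, B=5, C=5, D=7)
step 4: fire γ:  (A=0, B=5, C=5, D=7) → (A=0, B=5, C=5, D=9)
step 5: fire γ:  (A=0, B=5, C=5, D=9) → (A=0, B=5, C=5, D=11)

(A=0, B=5, C=5, D=11)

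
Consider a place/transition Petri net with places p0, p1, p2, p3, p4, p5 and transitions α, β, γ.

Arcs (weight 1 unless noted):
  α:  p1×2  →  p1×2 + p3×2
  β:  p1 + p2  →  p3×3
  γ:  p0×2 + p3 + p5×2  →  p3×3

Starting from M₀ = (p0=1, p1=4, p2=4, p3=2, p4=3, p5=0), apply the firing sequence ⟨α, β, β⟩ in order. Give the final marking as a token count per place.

(p0=1, p1=2, p2=2, p3=10, p4=3, p5=0)

step 1: fire α:  (p0=1, p1=4, p2=4, p3=2, p4=3, p5=0) → (p0=1, p1=4, p2=4, p3=4, p4=3, p5=0)
step 2: fire β:  (p0=1, p1=4, p2=4, p3=4, p4=3, p5=0) → (p0=1, p1=3, p2=3, p3=7, p4=3, p5=0)
step 3: fire β:  (p0=1, p1=3, p2=3, p3=7, p4=3, p5=0) → (p0=1, p1=2, p2=2, p3=10, p4=3, p5=0)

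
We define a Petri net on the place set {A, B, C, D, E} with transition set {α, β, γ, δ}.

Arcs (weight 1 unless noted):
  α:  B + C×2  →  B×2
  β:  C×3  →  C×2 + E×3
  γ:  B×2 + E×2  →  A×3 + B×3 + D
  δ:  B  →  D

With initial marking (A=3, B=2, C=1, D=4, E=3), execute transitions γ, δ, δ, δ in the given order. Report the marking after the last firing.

step 1: fire γ:  (A=3, B=2, C=1, D=4, E=3) → (A=6, B=3, C=1, D=5, E=1)
step 2: fire δ:  (A=6, B=3, C=1, D=5, E=1) → (A=6, B=2, C=1, D=6, E=1)
step 3: fire δ:  (A=6, B=2, C=1, D=6, E=1) → (A=6, B=1, C=1, D=7, E=1)
step 4: fire δ:  (A=6, B=1, C=1, D=7, E=1) → (A=6, B=0, C=1, D=8, E=1)

(A=6, B=0, C=1, D=8, E=1)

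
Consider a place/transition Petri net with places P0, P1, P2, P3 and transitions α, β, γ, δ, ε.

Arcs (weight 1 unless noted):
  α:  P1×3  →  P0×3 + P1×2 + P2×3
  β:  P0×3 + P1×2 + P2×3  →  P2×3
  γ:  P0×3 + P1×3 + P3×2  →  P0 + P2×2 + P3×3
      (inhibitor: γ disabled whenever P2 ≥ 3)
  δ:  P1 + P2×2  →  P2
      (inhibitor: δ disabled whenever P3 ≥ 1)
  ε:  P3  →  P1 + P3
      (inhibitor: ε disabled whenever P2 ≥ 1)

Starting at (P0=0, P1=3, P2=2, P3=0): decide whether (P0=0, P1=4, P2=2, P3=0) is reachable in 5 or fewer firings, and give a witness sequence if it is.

NO — not reachable within 5 firings

depth 0: 1 marking
depth 1: 3 markings reached so far
depth 2: 5 markings reached so far
depth 3: 6 markings reached so far
depth 4: 6 markings reached so far
(frontier empty at depth 4; search complete)
target is not among the 6 markings reachable within 5 steps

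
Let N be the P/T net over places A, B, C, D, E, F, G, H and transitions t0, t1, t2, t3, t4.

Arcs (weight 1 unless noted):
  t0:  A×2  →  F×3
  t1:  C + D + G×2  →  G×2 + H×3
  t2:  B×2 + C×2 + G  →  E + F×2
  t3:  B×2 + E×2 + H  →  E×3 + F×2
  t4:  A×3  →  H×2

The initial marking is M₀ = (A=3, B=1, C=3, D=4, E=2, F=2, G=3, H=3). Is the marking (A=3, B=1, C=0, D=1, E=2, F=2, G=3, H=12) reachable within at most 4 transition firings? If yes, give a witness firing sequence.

YES — reachable via ⟨t1, t1, t1⟩ (3 firings)

step 1: fire t1:  (A=3, B=1, C=3, D=4, E=2, F=2, G=3, H=3) → (A=3, B=1, C=2, D=3, E=2, F=2, G=3, H=6)
step 2: fire t1:  (A=3, B=1, C=2, D=3, E=2, F=2, G=3, H=6) → (A=3, B=1, C=1, D=2, E=2, F=2, G=3, H=9)
step 3: fire t1:  (A=3, B=1, C=1, D=2, E=2, F=2, G=3, H=9) → (A=3, B=1, C=0, D=1, E=2, F=2, G=3, H=12)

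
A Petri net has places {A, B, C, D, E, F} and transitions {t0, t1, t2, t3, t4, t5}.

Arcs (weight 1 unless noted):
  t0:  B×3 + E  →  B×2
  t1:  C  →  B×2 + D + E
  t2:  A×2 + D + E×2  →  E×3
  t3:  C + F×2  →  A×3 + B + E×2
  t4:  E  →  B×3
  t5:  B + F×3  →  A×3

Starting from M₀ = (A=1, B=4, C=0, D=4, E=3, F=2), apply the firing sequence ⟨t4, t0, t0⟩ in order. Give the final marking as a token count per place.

step 1: fire t4:  (A=1, B=4, C=0, D=4, E=3, F=2) → (A=1, B=7, C=0, D=4, E=2, F=2)
step 2: fire t0:  (A=1, B=7, C=0, D=4, E=2, F=2) → (A=1, B=6, C=0, D=4, E=1, F=2)
step 3: fire t0:  (A=1, B=6, C=0, D=4, E=1, F=2) → (A=1, B=5, C=0, D=4, E=0, F=2)

(A=1, B=5, C=0, D=4, E=0, F=2)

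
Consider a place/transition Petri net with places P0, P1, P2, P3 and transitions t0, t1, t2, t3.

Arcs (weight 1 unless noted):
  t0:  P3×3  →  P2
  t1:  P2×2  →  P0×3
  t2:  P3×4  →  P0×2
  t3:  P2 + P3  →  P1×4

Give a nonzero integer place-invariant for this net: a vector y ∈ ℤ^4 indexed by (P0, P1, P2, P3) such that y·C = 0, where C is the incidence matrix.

Incidence matrix C (rows=places, cols=transitions):
       t0   t1   t2   t3
   P0   0    3    2    0
   P1   0    0    0    4
   P2   1   -2    0   -1
   P3  -3    0   -4   -1

Candidate y = [2, 1, 3, 1]; check y·C column-wise:
  col t0: 2·0 + 1·0 + 3·1 + 1·-3 = 0
  col t1: 2·3 + 1·0 + 3·-2 + 1·0 = 0
  col t2: 2·2 + 1·0 + 3·0 + 1·-4 = 0
  col t3: 2·0 + 1·4 + 3·-1 + 1·-1 = 0

y = (P0:2, P1:1, P2:3, P3:1)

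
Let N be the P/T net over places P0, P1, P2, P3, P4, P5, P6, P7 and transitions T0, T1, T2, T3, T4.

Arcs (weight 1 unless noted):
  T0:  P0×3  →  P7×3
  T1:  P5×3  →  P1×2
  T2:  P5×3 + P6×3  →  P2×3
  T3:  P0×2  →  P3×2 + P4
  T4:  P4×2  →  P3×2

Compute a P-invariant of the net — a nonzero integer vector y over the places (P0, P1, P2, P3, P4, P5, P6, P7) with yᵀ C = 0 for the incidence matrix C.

Incidence matrix C (rows=places, cols=transitions):
       T0   T1   T2   T3   T4
   P0  -3    0    0   -2    0
   P1   0    2    0    0    0
   P2   0    0    3    0    0
   P3   0    0    0    2    2
   P4   0    0    0    1   -2
   P5   0   -3   -3    0    0
   P6   0    0   -3    0    0
   P7   3    0    0    0    0

Candidate y = [0, 3, 2, 0, 0, 2, 0, 0]; check y·C column-wise:
  col T0: 0·-3 + 3·0 + 2·0 + 2·0 + 0·3 = 0
  col T1: 3·2 + 2·0 + 2·-3 = 0
  col T2: 3·0 + 2·3 + 2·-3 + 0·-3 = 0
  col T3: 0·-2 + 3·0 + 2·0 + 0·2 + 0·1 + 2·0 = 0
  col T4: 3·0 + 2·0 + 0·2 + 0·-2 + 2·0 = 0

y = (P0:0, P1:3, P2:2, P3:0, P4:0, P5:2, P6:0, P7:0)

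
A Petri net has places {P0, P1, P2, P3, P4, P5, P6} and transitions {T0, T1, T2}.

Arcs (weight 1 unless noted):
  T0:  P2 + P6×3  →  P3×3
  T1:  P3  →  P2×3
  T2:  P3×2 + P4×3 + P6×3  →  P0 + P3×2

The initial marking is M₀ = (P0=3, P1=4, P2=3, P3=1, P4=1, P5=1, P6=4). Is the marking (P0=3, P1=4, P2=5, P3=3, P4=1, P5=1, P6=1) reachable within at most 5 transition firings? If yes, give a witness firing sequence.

YES — reachable via ⟨T0, T1⟩ (2 firings)

step 1: fire T0:  (P0=3, P1=4, P2=3, P3=1, P4=1, P5=1, P6=4) → (P0=3, P1=4, P2=2, P3=4, P4=1, P5=1, P6=1)
step 2: fire T1:  (P0=3, P1=4, P2=2, P3=4, P4=1, P5=1, P6=1) → (P0=3, P1=4, P2=5, P3=3, P4=1, P5=1, P6=1)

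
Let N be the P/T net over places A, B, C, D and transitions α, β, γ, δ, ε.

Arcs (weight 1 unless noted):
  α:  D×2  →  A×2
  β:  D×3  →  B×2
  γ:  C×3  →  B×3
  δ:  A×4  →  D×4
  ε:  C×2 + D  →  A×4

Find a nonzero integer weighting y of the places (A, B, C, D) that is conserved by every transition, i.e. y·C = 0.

Incidence matrix C (rows=places, cols=transitions):
        α    β    γ    δ    ε
    A   2    0    0   -4    4
    B   0    2    3    0    0
    C   0    0   -3    0   -2
    D  -2   -3    0    4   -1

Candidate y = [2, 3, 3, 2]; check y·C column-wise:
  col α: 2·2 + 3·0 + 3·0 + 2·-2 = 0
  col β: 2·0 + 3·2 + 3·0 + 2·-3 = 0
  col γ: 2·0 + 3·3 + 3·-3 + 2·0 = 0
  col δ: 2·-4 + 3·0 + 3·0 + 2·4 = 0
  col ε: 2·4 + 3·0 + 3·-2 + 2·-1 = 0

y = (A:2, B:3, C:3, D:2)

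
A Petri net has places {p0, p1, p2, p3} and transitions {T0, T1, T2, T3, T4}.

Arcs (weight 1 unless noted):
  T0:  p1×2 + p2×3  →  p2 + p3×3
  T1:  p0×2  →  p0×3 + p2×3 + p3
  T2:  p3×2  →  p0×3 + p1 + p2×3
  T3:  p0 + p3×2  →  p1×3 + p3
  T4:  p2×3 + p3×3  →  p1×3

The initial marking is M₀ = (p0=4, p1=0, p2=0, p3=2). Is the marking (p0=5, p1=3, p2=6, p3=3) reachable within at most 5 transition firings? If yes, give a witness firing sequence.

step 1: fire T1:  (p0=4, p1=0, p2=0, p3=2) → (p0=5, p1=0, p2=3, p3=3)
step 2: fire T1:  (p0=5, p1=0, p2=3, p3=3) → (p0=6, p1=0, p2=6, p3=4)
step 3: fire T3:  (p0=6, p1=0, p2=6, p3=4) → (p0=5, p1=3, p2=6, p3=3)

YES — reachable via ⟨T1, T1, T3⟩ (3 firings)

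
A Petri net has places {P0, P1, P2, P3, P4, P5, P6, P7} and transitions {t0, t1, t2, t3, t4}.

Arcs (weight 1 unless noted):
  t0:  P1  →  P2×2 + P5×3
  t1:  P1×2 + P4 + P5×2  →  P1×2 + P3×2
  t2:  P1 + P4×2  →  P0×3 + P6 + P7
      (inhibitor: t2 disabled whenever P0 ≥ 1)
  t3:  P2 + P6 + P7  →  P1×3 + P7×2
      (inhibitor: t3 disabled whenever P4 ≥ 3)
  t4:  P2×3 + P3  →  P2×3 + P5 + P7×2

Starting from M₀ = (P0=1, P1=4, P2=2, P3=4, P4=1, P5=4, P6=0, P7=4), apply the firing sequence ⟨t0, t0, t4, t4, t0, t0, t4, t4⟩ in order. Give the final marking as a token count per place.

step 1: fire t0:  (P0=1, P1=4, P2=2, P3=4, P4=1, P5=4, P6=0, P7=4) → (P0=1, P1=3, P2=4, P3=4, P4=1, P5=7, P6=0, P7=4)
step 2: fire t0:  (P0=1, P1=3, P2=4, P3=4, P4=1, P5=7, P6=0, P7=4) → (P0=1, P1=2, P2=6, P3=4, P4=1, P5=10, P6=0, P7=4)
step 3: fire t4:  (P0=1, P1=2, P2=6, P3=4, P4=1, P5=10, P6=0, P7=4) → (P0=1, P1=2, P2=6, P3=3, P4=1, P5=11, P6=0, P7=6)
step 4: fire t4:  (P0=1, P1=2, P2=6, P3=3, P4=1, P5=11, P6=0, P7=6) → (P0=1, P1=2, P2=6, P3=2, P4=1, P5=12, P6=0, P7=8)
step 5: fire t0:  (P0=1, P1=2, P2=6, P3=2, P4=1, P5=12, P6=0, P7=8) → (P0=1, P1=1, P2=8, P3=2, P4=1, P5=15, P6=0, P7=8)
step 6: fire t0:  (P0=1, P1=1, P2=8, P3=2, P4=1, P5=15, P6=0, P7=8) → (P0=1, P1=0, P2=10, P3=2, P4=1, P5=18, P6=0, P7=8)
step 7: fire t4:  (P0=1, P1=0, P2=10, P3=2, P4=1, P5=18, P6=0, P7=8) → (P0=1, P1=0, P2=10, P3=1, P4=1, P5=19, P6=0, P7=10)
step 8: fire t4:  (P0=1, P1=0, P2=10, P3=1, P4=1, P5=19, P6=0, P7=10) → (P0=1, P1=0, P2=10, P3=0, P4=1, P5=20, P6=0, P7=12)

(P0=1, P1=0, P2=10, P3=0, P4=1, P5=20, P6=0, P7=12)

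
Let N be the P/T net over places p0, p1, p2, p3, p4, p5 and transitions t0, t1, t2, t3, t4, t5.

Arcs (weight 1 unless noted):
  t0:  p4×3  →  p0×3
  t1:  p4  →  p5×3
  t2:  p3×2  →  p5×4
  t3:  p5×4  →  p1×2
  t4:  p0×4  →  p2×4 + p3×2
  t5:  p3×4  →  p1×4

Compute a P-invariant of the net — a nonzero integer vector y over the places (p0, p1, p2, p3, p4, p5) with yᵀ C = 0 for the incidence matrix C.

Incidence matrix C (rows=places, cols=transitions):
       t0   t1   t2   t3   t4   t5
   p0   3    0    0    0   -4    0
   p1   0    0    0    2    0    4
   p2   0    0    0    0    4    0
   p3   0    0   -2    0    2   -4
   p4  -3   -1    0    0    0    0
   p5   0    3    4   -4    0    0

Candidate y = [3, 2, 2, 2, 3, 1]; check y·C column-wise:
  col t0: 3·3 + 2·0 + 2·0 + 2·0 + 3·-3 + 1·0 = 0
  col t1: 3·0 + 2·0 + 2·0 + 2·0 + 3·-1 + 1·3 = 0
  col t2: 3·0 + 2·0 + 2·0 + 2·-2 + 3·0 + 1·4 = 0
  col t3: 3·0 + 2·2 + 2·0 + 2·0 + 3·0 + 1·-4 = 0
  col t4: 3·-4 + 2·0 + 2·4 + 2·2 + 3·0 + 1·0 = 0
  col t5: 3·0 + 2·4 + 2·0 + 2·-4 + 3·0 + 1·0 = 0

y = (p0:3, p1:2, p2:2, p3:2, p4:3, p5:1)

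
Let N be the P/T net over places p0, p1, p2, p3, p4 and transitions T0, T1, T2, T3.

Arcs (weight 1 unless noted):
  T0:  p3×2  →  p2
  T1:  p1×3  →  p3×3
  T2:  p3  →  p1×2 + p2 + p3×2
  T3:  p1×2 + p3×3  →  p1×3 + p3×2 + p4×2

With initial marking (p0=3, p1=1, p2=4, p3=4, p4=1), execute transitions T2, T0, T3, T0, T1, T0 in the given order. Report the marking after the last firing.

(p0=3, p1=1, p2=8, p3=1, p4=3)

step 1: fire T2:  (p0=3, p1=1, p2=4, p3=4, p4=1) → (p0=3, p1=3, p2=5, p3=5, p4=1)
step 2: fire T0:  (p0=3, p1=3, p2=5, p3=5, p4=1) → (p0=3, p1=3, p2=6, p3=3, p4=1)
step 3: fire T3:  (p0=3, p1=3, p2=6, p3=3, p4=1) → (p0=3, p1=4, p2=6, p3=2, p4=3)
step 4: fire T0:  (p0=3, p1=4, p2=6, p3=2, p4=3) → (p0=3, p1=4, p2=7, p3=0, p4=3)
step 5: fire T1:  (p0=3, p1=4, p2=7, p3=0, p4=3) → (p0=3, p1=1, p2=7, p3=3, p4=3)
step 6: fire T0:  (p0=3, p1=1, p2=7, p3=3, p4=3) → (p0=3, p1=1, p2=8, p3=1, p4=3)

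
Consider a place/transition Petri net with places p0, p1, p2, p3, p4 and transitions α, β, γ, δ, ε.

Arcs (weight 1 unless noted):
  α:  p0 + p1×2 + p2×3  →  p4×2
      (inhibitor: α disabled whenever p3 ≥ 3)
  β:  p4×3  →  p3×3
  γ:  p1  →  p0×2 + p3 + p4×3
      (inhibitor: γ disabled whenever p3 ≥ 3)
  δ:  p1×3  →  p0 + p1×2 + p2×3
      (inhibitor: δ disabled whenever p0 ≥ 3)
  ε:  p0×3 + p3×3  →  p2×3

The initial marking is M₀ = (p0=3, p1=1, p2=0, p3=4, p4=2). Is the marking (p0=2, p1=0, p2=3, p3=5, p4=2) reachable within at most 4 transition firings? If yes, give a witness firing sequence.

YES — reachable via ⟨ε, γ, β⟩ (3 firings)

step 1: fire ε:  (p0=3, p1=1, p2=0, p3=4, p4=2) → (p0=0, p1=1, p2=3, p3=1, p4=2)
step 2: fire γ:  (p0=0, p1=1, p2=3, p3=1, p4=2) → (p0=2, p1=0, p2=3, p3=2, p4=5)
step 3: fire β:  (p0=2, p1=0, p2=3, p3=2, p4=5) → (p0=2, p1=0, p2=3, p3=5, p4=2)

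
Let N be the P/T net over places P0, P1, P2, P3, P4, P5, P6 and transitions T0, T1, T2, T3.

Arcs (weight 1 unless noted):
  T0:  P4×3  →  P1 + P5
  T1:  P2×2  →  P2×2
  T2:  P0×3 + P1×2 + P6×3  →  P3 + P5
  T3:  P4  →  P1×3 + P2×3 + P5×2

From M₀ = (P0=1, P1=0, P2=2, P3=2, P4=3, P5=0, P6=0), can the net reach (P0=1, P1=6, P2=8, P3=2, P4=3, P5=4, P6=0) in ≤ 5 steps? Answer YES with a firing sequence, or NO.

NO — not reachable within 5 firings

depth 0: 1 marking
depth 1: 3 markings reached so far
depth 2: 4 markings reached so far
depth 3: 5 markings reached so far
depth 4: 5 markings reached so far
(frontier empty at depth 4; search complete)
target is not among the 5 markings reachable within 5 steps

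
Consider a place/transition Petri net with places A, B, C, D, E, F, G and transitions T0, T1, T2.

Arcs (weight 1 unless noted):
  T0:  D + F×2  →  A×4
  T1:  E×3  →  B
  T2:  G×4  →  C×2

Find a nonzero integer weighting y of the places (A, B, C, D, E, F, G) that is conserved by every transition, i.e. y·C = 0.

Incidence matrix C (rows=places, cols=transitions):
       T0   T1   T2
    A   4    0    0
    B   0    1    0
    C   0    0    2
    D  -1    0    0
    E   0   -3    0
    F  -2    0    0
    G   0    0   -4

Candidate y = [1, 0, 0, 4, 0, 0, 0]; check y·C column-wise:
  col T0: 1·4 + 4·-1 + 0·-2 = 0
  col T1: 1·0 + 0·1 + 4·0 + 0·-3 = 0
  col T2: 1·0 + 0·2 + 4·0 + 0·-4 = 0

y = (A:1, B:0, C:0, D:4, E:0, F:0, G:0)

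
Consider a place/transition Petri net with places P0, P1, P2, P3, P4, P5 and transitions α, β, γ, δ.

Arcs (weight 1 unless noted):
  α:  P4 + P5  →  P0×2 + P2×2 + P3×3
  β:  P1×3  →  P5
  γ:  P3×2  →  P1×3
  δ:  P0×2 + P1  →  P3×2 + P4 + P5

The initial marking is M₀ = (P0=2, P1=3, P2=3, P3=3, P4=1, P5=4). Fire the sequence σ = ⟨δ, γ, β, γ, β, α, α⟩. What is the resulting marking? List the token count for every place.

(P0=4, P1=2, P2=7, P3=7, P4=0, P5=5)

step 1: fire δ:  (P0=2, P1=3, P2=3, P3=3, P4=1, P5=4) → (P0=0, P1=2, P2=3, P3=5, P4=2, P5=5)
step 2: fire γ:  (P0=0, P1=2, P2=3, P3=5, P4=2, P5=5) → (P0=0, P1=5, P2=3, P3=3, P4=2, P5=5)
step 3: fire β:  (P0=0, P1=5, P2=3, P3=3, P4=2, P5=5) → (P0=0, P1=2, P2=3, P3=3, P4=2, P5=6)
step 4: fire γ:  (P0=0, P1=2, P2=3, P3=3, P4=2, P5=6) → (P0=0, P1=5, P2=3, P3=1, P4=2, P5=6)
step 5: fire β:  (P0=0, P1=5, P2=3, P3=1, P4=2, P5=6) → (P0=0, P1=2, P2=3, P3=1, P4=2, P5=7)
step 6: fire α:  (P0=0, P1=2, P2=3, P3=1, P4=2, P5=7) → (P0=2, P1=2, P2=5, P3=4, P4=1, P5=6)
step 7: fire α:  (P0=2, P1=2, P2=5, P3=4, P4=1, P5=6) → (P0=4, P1=2, P2=7, P3=7, P4=0, P5=5)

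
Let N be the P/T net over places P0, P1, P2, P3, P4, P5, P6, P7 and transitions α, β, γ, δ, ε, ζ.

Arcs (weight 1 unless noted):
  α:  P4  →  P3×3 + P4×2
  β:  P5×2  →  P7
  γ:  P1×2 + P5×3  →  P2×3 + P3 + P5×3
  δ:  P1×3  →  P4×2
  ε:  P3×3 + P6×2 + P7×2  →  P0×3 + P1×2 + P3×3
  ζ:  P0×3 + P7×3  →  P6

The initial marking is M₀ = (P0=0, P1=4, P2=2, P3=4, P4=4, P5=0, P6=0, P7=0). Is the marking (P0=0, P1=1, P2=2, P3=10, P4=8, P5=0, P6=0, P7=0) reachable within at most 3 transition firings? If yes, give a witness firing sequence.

step 1: fire α:  (P0=0, P1=4, P2=2, P3=4, P4=4, P5=0, P6=0, P7=0) → (P0=0, P1=4, P2=2, P3=7, P4=5, P5=0, P6=0, P7=0)
step 2: fire α:  (P0=0, P1=4, P2=2, P3=7, P4=5, P5=0, P6=0, P7=0) → (P0=0, P1=4, P2=2, P3=10, P4=6, P5=0, P6=0, P7=0)
step 3: fire δ:  (P0=0, P1=4, P2=2, P3=10, P4=6, P5=0, P6=0, P7=0) → (P0=0, P1=1, P2=2, P3=10, P4=8, P5=0, P6=0, P7=0)

YES — reachable via ⟨α, α, δ⟩ (3 firings)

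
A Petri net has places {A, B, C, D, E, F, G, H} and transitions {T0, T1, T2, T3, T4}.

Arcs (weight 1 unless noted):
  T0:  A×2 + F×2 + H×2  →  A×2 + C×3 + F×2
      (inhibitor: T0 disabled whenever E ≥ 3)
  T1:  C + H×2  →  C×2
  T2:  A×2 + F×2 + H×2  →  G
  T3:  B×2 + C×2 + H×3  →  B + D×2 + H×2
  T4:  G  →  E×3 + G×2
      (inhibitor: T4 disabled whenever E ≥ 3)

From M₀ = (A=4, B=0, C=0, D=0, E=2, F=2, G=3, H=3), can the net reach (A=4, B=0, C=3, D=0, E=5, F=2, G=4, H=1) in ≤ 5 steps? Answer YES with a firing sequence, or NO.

YES — reachable via ⟨T0, T4⟩ (2 firings)

step 1: fire T0:  (A=4, B=0, C=0, D=0, E=2, F=2, G=3, H=3) → (A=4, B=0, C=3, D=0, E=2, F=2, G=3, H=1)
step 2: fire T4:  (A=4, B=0, C=3, D=0, E=2, F=2, G=3, H=1) → (A=4, B=0, C=3, D=0, E=5, F=2, G=4, H=1)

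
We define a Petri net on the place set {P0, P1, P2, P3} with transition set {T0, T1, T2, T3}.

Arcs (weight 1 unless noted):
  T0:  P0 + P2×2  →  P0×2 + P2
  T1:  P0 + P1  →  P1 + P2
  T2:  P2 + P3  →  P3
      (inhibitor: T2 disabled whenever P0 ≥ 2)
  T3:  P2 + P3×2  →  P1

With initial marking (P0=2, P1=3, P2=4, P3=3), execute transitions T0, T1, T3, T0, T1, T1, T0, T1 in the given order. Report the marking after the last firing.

step 1: fire T0:  (P0=2, P1=3, P2=4, P3=3) → (P0=3, P1=3, P2=3, P3=3)
step 2: fire T1:  (P0=3, P1=3, P2=3, P3=3) → (P0=2, P1=3, P2=4, P3=3)
step 3: fire T3:  (P0=2, P1=3, P2=4, P3=3) → (P0=2, P1=4, P2=3, P3=1)
step 4: fire T0:  (P0=2, P1=4, P2=3, P3=1) → (P0=3, P1=4, P2=2, P3=1)
step 5: fire T1:  (P0=3, P1=4, P2=2, P3=1) → (P0=2, P1=4, P2=3, P3=1)
step 6: fire T1:  (P0=2, P1=4, P2=3, P3=1) → (P0=1, P1=4, P2=4, P3=1)
step 7: fire T0:  (P0=1, P1=4, P2=4, P3=1) → (P0=2, P1=4, P2=3, P3=1)
step 8: fire T1:  (P0=2, P1=4, P2=3, P3=1) → (P0=1, P1=4, P2=4, P3=1)

(P0=1, P1=4, P2=4, P3=1)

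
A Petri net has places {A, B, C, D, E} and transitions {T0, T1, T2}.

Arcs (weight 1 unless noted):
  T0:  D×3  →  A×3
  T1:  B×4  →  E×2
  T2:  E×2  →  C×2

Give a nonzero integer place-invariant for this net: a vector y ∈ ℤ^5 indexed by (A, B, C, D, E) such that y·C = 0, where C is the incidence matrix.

Incidence matrix C (rows=places, cols=transitions):
       T0   T1   T2
    A   3    0    0
    B   0   -4    0
    C   0    0    2
    D  -3    0    0
    E   0    2   -2

Candidate y = [1, 0, 0, 1, 0]; check y·C column-wise:
  col T0: 1·3 + 1·-3 = 0
  col T1: 1·0 + 0·-4 + 1·0 + 0·2 = 0
  col T2: 1·0 + 0·2 + 1·0 + 0·-2 = 0

y = (A:1, B:0, C:0, D:1, E:0)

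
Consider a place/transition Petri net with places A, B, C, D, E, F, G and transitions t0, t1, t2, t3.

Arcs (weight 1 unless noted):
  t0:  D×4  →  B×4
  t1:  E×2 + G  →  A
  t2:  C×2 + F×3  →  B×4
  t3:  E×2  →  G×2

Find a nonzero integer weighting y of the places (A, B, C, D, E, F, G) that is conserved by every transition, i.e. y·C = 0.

Incidence matrix C (rows=places, cols=transitions):
       t0   t1   t2   t3
    A   0    1    0    0
    B   4    0    4    0
    C   0    0   -2    0
    D  -4    0    0    0
    E   0   -2    0   -2
    F   0    0   -3    0
    G   0   -1    0    2

Candidate y = [0, 1, 2, 1, 0, 0, 0]; check y·C column-wise:
  col t0: 1·4 + 2·0 + 1·-4 = 0
  col t1: 0·1 + 1·0 + 2·0 + 1·0 + 0·-2 + 0·-1 = 0
  col t2: 1·4 + 2·-2 + 1·0 + 0·-3 = 0
  col t3: 1·0 + 2·0 + 1·0 + 0·-2 + 0·2 = 0

y = (A:0, B:1, C:2, D:1, E:0, F:0, G:0)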